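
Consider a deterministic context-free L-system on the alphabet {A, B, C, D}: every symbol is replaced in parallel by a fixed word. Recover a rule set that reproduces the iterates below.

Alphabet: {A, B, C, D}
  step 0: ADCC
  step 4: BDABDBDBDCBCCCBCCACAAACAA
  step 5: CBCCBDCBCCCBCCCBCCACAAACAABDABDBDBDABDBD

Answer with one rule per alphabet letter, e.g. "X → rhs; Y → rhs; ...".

  step 4 ⇒ step 5: BDABDBDBDCBCCCBCCACAAACAA ⇒ C·BCC·BD·C·BCC·C·BCC·C·BCC·A·C·A·A·A·C·A·A·BD·A·BD·BD·BD·A·BD·BD
    A ↦ BD
    B ↦ C
    C ↦ A
    D ↦ BCC

A->BD, B->C, C->A, D->BCC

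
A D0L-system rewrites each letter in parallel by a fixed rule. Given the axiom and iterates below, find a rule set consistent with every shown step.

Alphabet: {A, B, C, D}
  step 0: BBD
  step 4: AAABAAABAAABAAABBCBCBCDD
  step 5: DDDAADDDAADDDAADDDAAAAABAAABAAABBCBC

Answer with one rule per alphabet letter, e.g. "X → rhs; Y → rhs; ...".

  step 4 ⇒ step 5: AAABAAABAAABAAABBCBCBCDD ⇒ D·D·D·AA·D·D·D·AA·D·D·D·AA·D·D·D·AA·AA·AB·AA·AB·AA·AB·BC·BC
    A ↦ D
    B ↦ AA
    C ↦ AB
    D ↦ BC

A->D, B->AA, C->AB, D->BC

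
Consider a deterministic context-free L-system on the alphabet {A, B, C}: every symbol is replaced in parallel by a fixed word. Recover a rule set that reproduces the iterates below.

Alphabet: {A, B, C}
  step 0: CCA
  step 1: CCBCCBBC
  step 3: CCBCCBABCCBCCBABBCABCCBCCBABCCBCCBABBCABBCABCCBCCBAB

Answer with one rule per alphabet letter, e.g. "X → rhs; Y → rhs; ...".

A->BC, B->AB, C->CCB

  step 0 ⇒ step 1: CCA ⇒ CCB·CCB·BC
    A ↦ BC
    C ↦ CCB
    B ↦ AB  (constrained at step 1)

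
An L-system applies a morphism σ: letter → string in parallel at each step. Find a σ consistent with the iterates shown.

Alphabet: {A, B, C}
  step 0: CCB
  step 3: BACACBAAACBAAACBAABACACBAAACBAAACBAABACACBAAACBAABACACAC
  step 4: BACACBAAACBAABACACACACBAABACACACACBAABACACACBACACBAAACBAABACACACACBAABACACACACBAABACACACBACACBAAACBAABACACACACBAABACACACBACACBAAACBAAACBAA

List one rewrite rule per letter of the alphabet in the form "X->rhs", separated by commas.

A->AC, B->BAC, C->BAA

  step 3 ⇒ step 4: BACACBAAACBAAACBAABACACBAAACBAAACBAABACACBAAACBAABACACAC ⇒ BAC·AC·BAA·AC·BAA·BAC·AC·AC·AC·BAA·BAC·AC·AC·AC·BAA·BAC·AC·AC·BAC·AC·BAA·AC·BAA·BAC·AC·AC·AC·BAA·BAC·AC·AC·AC·BAA·BAC·AC·AC·BAC·AC·BAA·AC·BAA·BAC·AC·AC·AC·BAA·BAC·AC·AC·BAC·AC·BAA·AC·BAA·AC·BAA
    A ↦ AC
    B ↦ BAC
    C ↦ BAA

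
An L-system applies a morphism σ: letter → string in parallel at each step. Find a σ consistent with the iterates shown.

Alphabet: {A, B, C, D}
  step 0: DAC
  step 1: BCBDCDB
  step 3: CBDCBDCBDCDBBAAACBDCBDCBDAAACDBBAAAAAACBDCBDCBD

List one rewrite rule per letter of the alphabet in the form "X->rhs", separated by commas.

  step 0 ⇒ step 1: DAC ⇒ B·CBD·CDB
    A ↦ CBD
    C ↦ CDB
    D ↦ B
    B ↦ AAA  (constrained at step 1)

A->CBD, B->AAA, C->CDB, D->B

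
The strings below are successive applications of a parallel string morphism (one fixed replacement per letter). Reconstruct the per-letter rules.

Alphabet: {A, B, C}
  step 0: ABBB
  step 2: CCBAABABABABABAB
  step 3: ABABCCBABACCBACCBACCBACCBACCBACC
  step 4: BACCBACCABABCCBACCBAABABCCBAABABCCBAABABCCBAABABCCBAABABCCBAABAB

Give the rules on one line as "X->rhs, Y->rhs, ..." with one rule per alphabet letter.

A->BA, B->CC, C->AB

  step 3 ⇒ step 4: ABABCCBABACCBACCBACCBACCBACCBACC ⇒ BA·CC·BA·CC·AB·AB·CC·BA·CC·BA·AB·AB·CC·BA·AB·AB·CC·BA·AB·AB·CC·BA·AB·AB·CC·BA·AB·AB·CC·BA·AB·AB
    A ↦ BA
    B ↦ CC
    C ↦ AB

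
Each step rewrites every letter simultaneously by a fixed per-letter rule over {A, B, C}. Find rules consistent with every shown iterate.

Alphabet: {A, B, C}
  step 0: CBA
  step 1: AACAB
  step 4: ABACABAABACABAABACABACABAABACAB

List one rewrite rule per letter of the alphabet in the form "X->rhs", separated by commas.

  step 0 ⇒ step 1: CBA ⇒ A·AC·AB
    A ↦ AB
    B ↦ AC
    C ↦ A

A->AB, B->AC, C->A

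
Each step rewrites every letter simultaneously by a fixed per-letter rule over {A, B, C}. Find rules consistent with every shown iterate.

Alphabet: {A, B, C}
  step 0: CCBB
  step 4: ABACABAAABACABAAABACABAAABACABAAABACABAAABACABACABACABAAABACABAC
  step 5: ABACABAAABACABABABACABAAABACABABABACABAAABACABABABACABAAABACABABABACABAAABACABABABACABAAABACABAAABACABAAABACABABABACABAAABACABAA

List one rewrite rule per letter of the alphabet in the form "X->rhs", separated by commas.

A->AB, B->AC, C->AA

  step 4 ⇒ step 5: ABACABAAABACABAAABACABAAABACABAAABACABAAABACABACABACABAAABACABAC ⇒ AB·AC·AB·AA·AB·AC·AB·AB·AB·AC·AB·AA·AB·AC·AB·AB·AB·AC·AB·AA·AB·AC·AB·AB·AB·AC·AB·AA·AB·AC·AB·AB·AB·AC·AB·AA·AB·AC·AB·AB·AB·AC·AB·AA·AB·AC·AB·AA·AB·AC·AB·AA·AB·AC·AB·AB·AB·AC·AB·AA·AB·AC·AB·AA
    A ↦ AB
    B ↦ AC
    C ↦ AA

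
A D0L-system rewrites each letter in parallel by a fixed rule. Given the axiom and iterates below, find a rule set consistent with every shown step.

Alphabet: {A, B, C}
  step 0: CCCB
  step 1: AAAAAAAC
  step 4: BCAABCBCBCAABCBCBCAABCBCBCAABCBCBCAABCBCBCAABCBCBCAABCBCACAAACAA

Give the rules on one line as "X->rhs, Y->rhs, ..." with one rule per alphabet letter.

A->BC, B->AC, C->AA

  step 0 ⇒ step 1: CCCB ⇒ AA·AA·AA·AC
    B ↦ AC
    C ↦ AA
    A ↦ BC  (constrained at step 1)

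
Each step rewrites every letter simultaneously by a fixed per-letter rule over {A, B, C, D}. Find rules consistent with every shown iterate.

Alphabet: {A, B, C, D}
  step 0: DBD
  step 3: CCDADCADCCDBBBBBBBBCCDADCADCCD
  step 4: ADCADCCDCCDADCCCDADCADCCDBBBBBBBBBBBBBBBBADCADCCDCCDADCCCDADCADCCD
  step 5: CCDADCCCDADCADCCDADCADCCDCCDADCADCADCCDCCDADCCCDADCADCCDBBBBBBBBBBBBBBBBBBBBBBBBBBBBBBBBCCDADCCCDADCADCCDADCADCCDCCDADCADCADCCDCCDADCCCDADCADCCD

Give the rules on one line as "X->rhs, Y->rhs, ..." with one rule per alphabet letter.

A->C, B->BB, C->ADC, D->CD

  step 4 ⇒ step 5: ADCADCCDCCDADCCCDADCADCCDBBBBBBBBBBBBBBBBADCADCCDCCDADCCCDADCADCCD ⇒ C·CD·ADC·C·CD·ADC·ADC·CD·ADC·ADC·CD·C·CD·ADC·ADC·ADC·CD·C·CD·ADC·C·CD·ADC·ADC·CD·BB·BB·BB·BB·BB·BB·BB·BB·BB·BB·BB·BB·BB·BB·BB·BB·C·CD·ADC·C·CD·ADC·ADC·CD·ADC·ADC·CD·C·CD·ADC·ADC·ADC·CD·C·CD·ADC·C·CD·ADC·ADC·CD
    A ↦ C
    B ↦ BB
    C ↦ ADC
    D ↦ CD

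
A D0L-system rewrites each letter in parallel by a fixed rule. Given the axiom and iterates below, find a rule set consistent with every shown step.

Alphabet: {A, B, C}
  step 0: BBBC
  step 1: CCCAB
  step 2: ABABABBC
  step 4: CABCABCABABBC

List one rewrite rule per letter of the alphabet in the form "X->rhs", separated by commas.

  step 1 ⇒ step 2: CCCAB ⇒ AB·AB·AB·B·C
    A ↦ B
    B ↦ C
    C ↦ AB

A->B, B->C, C->AB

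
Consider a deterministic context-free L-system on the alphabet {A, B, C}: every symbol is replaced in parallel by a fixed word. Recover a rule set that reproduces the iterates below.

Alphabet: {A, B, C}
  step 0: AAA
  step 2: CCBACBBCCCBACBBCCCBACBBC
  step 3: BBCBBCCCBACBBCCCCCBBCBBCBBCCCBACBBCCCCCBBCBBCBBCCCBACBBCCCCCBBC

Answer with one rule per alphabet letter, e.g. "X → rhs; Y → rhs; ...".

A->BAC, B->CC, C->BBC

  step 2 ⇒ step 3: CCBACBBCCCBACBBCCCBACBBC ⇒ BBC·BBC·CC·BAC·BBC·CC·CC·BBC·BBC·BBC·CC·BAC·BBC·CC·CC·BBC·BBC·BBC·CC·BAC·BBC·CC·CC·BBC
    A ↦ BAC
    B ↦ CC
    C ↦ BBC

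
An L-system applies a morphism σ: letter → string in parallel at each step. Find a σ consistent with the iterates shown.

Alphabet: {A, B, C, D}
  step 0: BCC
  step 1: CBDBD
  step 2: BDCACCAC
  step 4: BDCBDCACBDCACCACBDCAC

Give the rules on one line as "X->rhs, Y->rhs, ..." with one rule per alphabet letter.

A->C, B->C, C->BD, D->AC

  step 1 ⇒ step 2: CBDBD ⇒ BD·C·AC·C·AC
    B ↦ C
    C ↦ BD
    D ↦ AC
    A ↦ C  (constrained at step 2)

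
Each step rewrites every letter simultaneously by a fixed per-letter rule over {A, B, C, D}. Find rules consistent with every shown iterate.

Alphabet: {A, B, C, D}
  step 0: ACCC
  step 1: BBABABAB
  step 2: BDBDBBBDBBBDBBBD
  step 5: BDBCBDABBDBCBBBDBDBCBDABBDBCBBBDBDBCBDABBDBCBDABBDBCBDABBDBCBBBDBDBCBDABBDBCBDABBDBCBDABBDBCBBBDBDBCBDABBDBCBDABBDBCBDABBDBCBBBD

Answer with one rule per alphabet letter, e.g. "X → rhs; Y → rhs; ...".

  step 1 ⇒ step 2: BBABABAB ⇒ BD·BD·BB·BD·BB·BD·BB·BD
    A ↦ BB
    B ↦ BD
  step 0 ⇒ step 1: ACCC ⇒ BB·AB·AB·AB
    C ↦ AB
    D ↦ BC  (constrained at step 2)

A->BB, B->BD, C->AB, D->BC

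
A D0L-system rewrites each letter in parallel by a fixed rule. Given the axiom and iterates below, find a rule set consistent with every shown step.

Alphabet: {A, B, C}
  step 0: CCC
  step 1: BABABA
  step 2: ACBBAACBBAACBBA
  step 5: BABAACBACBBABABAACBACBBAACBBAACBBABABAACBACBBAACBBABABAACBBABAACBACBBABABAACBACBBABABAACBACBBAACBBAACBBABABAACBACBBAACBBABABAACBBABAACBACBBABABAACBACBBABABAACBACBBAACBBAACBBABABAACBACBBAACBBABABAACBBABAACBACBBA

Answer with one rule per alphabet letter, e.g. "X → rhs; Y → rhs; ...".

A->BA, B->ACB, C->BA

  step 1 ⇒ step 2: BABABA ⇒ ACB·BA·ACB·BA·ACB·BA
    A ↦ BA
    B ↦ ACB
  step 0 ⇒ step 1: CCC ⇒ BA·BA·BA
    C ↦ BA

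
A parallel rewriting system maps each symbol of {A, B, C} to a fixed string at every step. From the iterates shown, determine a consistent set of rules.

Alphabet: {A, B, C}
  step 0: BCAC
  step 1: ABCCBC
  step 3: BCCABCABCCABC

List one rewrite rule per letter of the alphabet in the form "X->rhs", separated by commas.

A->C, B->A, C->BC

  step 0 ⇒ step 1: BCAC ⇒ A·BC·C·BC
    A ↦ C
    B ↦ A
    C ↦ BC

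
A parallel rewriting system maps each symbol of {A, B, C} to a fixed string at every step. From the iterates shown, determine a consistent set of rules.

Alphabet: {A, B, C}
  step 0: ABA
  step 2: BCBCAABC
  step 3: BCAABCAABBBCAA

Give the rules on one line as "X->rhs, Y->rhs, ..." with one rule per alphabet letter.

  step 2 ⇒ step 3: BCBCAABC ⇒ BC·AA·BC·AA·B·B·BC·AA
    A ↦ B
    B ↦ BC
    C ↦ AA

A->B, B->BC, C->AA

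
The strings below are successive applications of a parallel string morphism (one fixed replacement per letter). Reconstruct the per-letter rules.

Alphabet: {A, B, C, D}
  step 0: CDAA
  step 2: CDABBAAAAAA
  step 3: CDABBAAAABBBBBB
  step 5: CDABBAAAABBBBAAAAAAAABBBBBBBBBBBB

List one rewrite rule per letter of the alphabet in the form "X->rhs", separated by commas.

  step 2 ⇒ step 3: CDABBAAAAAA ⇒ CD·AB·B·AA·AA·B·B·B·B·B·B
    A ↦ B
    B ↦ AA
    C ↦ CD
    D ↦ AB

A->B, B->AA, C->CD, D->AB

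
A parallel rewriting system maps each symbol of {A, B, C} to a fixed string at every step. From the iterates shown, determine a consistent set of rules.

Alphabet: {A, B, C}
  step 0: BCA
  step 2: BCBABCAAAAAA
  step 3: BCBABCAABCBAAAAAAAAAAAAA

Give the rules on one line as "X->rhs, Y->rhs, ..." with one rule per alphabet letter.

  step 2 ⇒ step 3: BCBABCAAAAAA ⇒ BC·BA·BC·AA·BC·BA·AA·AA·AA·AA·AA·AA
    A ↦ AA
    B ↦ BC
    C ↦ BA

A->AA, B->BC, C->BA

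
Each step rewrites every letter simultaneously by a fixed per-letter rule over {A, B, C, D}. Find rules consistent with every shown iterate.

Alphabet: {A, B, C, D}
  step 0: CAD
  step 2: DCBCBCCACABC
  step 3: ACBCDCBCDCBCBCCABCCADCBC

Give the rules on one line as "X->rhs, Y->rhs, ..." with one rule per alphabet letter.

  step 2 ⇒ step 3: DCBCBCCACABC ⇒ AC·BC·DC·BC·DC·BC·BC·CA·BC·CA·DC·BC
    A ↦ CA
    B ↦ DC
    C ↦ BC
    D ↦ AC

A->CA, B->DC, C->BC, D->AC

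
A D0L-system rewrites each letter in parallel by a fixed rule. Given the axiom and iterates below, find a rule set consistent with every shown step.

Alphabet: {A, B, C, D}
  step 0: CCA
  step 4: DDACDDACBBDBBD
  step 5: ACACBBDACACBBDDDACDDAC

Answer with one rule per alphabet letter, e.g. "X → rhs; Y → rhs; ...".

  step 4 ⇒ step 5: DDACDDACBBDBBD ⇒ AC·AC·BB·D·AC·AC·BB·D·D·D·AC·D·D·AC
    A ↦ BB
    B ↦ D
    C ↦ D
    D ↦ AC

A->BB, B->D, C->D, D->AC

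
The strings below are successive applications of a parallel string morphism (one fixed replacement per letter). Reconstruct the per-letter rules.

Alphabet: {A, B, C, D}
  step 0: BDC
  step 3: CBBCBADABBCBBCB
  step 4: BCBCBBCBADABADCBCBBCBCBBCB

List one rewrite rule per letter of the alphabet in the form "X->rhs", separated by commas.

A->AD, B->CB, C->B, D->AB

  step 3 ⇒ step 4: CBBCBADABBCBBCB ⇒ B·CB·CB·B·CB·AD·AB·AD·CB·CB·B·CB·CB·B·CB
    A ↦ AD
    B ↦ CB
    C ↦ B
    D ↦ AB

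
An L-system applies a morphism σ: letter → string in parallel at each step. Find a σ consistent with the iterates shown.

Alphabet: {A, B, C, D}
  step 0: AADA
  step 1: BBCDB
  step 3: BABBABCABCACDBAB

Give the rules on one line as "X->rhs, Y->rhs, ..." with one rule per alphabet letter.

A->B, B->AB, C->CA, D->CD

  step 0 ⇒ step 1: AADA ⇒ B·B·CD·B
    A ↦ B
    D ↦ CD
    B ↦ AB  (constrained at step 1)
    C ↦ CA  (constrained at step 1)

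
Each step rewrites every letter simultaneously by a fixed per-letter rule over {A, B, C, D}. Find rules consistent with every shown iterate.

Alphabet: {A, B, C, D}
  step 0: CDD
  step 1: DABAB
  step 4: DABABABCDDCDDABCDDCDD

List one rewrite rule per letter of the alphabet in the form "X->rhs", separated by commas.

A->CD, B->D, C->D, D->AB

  step 0 ⇒ step 1: CDD ⇒ D·AB·AB
    C ↦ D
    D ↦ AB
    A ↦ CD  (constrained at step 1)
    B ↦ D  (constrained at step 1)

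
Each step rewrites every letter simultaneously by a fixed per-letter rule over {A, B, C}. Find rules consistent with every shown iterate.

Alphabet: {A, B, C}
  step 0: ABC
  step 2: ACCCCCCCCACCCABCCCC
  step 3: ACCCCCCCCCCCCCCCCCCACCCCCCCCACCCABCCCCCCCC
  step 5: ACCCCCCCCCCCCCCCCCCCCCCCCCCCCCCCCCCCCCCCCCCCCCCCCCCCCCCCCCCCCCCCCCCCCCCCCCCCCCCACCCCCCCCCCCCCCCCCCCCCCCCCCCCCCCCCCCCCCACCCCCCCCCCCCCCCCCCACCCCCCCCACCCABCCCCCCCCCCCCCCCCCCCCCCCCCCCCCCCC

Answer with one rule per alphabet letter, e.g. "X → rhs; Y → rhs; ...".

  step 2 ⇒ step 3: ACCCCCCCCACCCABCCCC ⇒ ACC·CC·CC·CC·CC·CC·CC·CC·CC·ACC·CC·CC·CC·ACC·CAB·CC·CC·CC·CC
    A ↦ ACC
    B ↦ CAB
    C ↦ CC

A->ACC, B->CAB, C->CC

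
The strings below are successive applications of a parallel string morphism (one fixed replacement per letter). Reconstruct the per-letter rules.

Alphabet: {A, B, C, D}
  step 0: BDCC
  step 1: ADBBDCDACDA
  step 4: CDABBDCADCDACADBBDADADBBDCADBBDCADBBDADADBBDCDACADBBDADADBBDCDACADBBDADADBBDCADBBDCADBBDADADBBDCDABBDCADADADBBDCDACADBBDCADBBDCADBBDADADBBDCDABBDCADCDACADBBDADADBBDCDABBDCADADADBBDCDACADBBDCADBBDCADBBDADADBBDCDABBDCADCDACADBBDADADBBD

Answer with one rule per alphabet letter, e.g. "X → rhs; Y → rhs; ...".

  step 0 ⇒ step 1: BDCC ⇒ AD·BBD·CDA·CDA
    B ↦ AD
    C ↦ CDA
    D ↦ BBD
    A ↦ CAD  (constrained at step 1)

A->CAD, B->AD, C->CDA, D->BBD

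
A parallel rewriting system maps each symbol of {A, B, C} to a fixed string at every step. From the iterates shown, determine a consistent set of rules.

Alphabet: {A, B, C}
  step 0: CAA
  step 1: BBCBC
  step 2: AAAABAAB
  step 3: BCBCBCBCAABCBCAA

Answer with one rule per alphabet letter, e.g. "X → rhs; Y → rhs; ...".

A->BC, B->AA, C->B

  step 2 ⇒ step 3: AAAABAAB ⇒ BC·BC·BC·BC·AA·BC·BC·AA
    A ↦ BC
    B ↦ AA
  step 0 ⇒ step 1: CAA ⇒ B·BC·BC
    C ↦ B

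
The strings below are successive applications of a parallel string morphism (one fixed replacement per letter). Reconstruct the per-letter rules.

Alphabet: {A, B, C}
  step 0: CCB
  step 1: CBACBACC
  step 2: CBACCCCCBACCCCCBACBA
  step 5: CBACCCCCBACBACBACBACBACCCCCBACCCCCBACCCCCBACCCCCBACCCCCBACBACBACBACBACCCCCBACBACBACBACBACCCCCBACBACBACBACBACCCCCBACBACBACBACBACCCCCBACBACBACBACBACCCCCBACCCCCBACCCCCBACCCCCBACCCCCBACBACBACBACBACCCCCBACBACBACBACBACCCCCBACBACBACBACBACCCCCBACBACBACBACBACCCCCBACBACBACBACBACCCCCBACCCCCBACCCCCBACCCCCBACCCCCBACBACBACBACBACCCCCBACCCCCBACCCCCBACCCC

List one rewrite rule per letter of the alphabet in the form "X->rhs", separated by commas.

A->CC, B->CC, C->CBA

  step 1 ⇒ step 2: CBACBACC ⇒ CBA·CC·CC·CBA·CC·CC·CBA·CBA
    A ↦ CC
    B ↦ CC
    C ↦ CBA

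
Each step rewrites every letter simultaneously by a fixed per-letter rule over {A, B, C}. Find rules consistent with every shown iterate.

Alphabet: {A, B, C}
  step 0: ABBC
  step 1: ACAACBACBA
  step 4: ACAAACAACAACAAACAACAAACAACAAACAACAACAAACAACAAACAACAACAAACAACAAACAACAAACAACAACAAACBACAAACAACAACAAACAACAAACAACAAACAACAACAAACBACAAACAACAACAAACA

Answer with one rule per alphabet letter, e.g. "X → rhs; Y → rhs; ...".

A->ACA, B->ACB, C->A

  step 0 ⇒ step 1: ABBC ⇒ ACA·ACB·ACB·A
    A ↦ ACA
    B ↦ ACB
    C ↦ A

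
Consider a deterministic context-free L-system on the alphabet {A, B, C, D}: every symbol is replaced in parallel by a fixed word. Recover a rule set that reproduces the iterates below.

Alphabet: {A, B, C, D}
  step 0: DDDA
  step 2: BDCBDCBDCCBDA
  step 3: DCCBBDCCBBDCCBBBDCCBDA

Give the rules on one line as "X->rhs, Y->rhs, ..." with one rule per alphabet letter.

  step 2 ⇒ step 3: BDCBDCBDCCBDA ⇒ DC·CB·B·DC·CB·B·DC·CB·B·B·DC·CB·DA
    A ↦ DA
    B ↦ DC
    C ↦ B
    D ↦ CB

A->DA, B->DC, C->B, D->CB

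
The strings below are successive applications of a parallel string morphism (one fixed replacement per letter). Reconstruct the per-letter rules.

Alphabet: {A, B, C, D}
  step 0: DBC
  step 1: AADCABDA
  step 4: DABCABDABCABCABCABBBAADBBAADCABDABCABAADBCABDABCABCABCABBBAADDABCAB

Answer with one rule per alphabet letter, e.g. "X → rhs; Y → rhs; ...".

A->B, B->CAB, C->DA, D->AAD

  step 0 ⇒ step 1: DBC ⇒ AAD·CAB·DA
    B ↦ CAB
    C ↦ DA
    D ↦ AAD
    A ↦ B  (constrained at step 1)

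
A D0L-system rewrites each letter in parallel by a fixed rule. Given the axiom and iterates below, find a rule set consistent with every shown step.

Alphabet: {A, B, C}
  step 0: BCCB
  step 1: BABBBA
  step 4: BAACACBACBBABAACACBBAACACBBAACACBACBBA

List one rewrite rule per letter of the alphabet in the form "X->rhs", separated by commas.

A->AC, B->BA, C->B

  step 0 ⇒ step 1: BCCB ⇒ BA·B·B·BA
    B ↦ BA
    C ↦ B
    A ↦ AC  (constrained at step 1)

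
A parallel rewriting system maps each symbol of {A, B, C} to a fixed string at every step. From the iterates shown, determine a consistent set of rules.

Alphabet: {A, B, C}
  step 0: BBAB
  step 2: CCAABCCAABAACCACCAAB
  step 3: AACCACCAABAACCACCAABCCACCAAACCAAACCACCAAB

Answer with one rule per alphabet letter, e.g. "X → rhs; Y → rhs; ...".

  step 2 ⇒ step 3: CCAABCCAABAACCACCAAB ⇒ A·A·CCA·CCA·AB·A·A·CCA·CCA·AB·CCA·CCA·A·A·CCA·A·A·CCA·CCA·AB
    A ↦ CCA
    B ↦ AB
    C ↦ A

A->CCA, B->AB, C->A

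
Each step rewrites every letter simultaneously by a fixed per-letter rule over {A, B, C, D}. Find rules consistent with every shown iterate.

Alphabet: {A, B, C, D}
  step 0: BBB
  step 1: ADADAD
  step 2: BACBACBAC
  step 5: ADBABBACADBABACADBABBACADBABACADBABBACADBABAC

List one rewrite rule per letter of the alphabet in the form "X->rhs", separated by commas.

  step 1 ⇒ step 2: ADADAD ⇒ BA·C·BA·C·BA·C
    A ↦ BA
    D ↦ C
  step 0 ⇒ step 1: BBB ⇒ AD·AD·AD
    B ↦ AD
    C ↦ B  (constrained at step 2)

A->BA, B->AD, C->B, D->C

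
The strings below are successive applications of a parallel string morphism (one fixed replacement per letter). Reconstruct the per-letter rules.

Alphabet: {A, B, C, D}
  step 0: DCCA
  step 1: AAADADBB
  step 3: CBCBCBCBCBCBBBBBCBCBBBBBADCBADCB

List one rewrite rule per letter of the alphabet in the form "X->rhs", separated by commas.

  step 0 ⇒ step 1: DCCA ⇒ AA·AD·AD·BB
    A ↦ BB
    C ↦ AD
    D ↦ AA
    B ↦ CB  (constrained at step 1)

A->BB, B->CB, C->AD, D->AA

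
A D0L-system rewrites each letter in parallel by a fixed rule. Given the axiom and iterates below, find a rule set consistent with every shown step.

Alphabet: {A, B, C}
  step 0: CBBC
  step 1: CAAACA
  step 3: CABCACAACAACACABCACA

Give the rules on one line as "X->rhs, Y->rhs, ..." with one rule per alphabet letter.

A->BC, B->A, C->CA

  step 0 ⇒ step 1: CBBC ⇒ CA·A·A·CA
    B ↦ A
    C ↦ CA
    A ↦ BC  (constrained at step 1)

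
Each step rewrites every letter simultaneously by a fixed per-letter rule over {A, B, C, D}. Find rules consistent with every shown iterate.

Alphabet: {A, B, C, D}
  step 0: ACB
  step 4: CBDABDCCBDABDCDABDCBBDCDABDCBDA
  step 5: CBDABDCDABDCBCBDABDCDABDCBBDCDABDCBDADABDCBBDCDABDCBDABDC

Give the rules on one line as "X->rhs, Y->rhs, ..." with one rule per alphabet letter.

  step 4 ⇒ step 5: CBDABDCCBDABDCDABDCBBDCDABDCBDA ⇒ CB·DA·BD·C·DA·BD·CB·CB·DA·BD·C·DA·BD·CB·BD·C·DA·BD·CB·DA·DA·BD·CB·BD·C·DA·BD·CB·DA·BD·C
    A ↦ C
    B ↦ DA
    C ↦ CB
    D ↦ BD

A->C, B->DA, C->CB, D->BD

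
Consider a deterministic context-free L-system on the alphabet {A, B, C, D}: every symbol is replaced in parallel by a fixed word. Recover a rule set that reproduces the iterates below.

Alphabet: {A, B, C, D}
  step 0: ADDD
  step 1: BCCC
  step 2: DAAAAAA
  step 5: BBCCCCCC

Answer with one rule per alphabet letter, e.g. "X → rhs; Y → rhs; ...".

  step 1 ⇒ step 2: BCCC ⇒ D·AA·AA·AA
    B ↦ D
    C ↦ AA
  step 0 ⇒ step 1: ADDD ⇒ B·C·C·C
    A ↦ B
  step 0 ⇒ step 1: ADDD ⇒ B·C·C·C
    D ↦ C

A->B, B->D, C->AA, D->C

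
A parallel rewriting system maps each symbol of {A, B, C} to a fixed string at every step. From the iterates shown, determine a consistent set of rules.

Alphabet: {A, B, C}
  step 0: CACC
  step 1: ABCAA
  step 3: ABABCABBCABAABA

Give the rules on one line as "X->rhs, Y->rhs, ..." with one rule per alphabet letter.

A->BC, B->AB, C->A

  step 0 ⇒ step 1: CACC ⇒ A·BC·A·A
    A ↦ BC
    C ↦ A
    B ↦ AB  (constrained at step 1)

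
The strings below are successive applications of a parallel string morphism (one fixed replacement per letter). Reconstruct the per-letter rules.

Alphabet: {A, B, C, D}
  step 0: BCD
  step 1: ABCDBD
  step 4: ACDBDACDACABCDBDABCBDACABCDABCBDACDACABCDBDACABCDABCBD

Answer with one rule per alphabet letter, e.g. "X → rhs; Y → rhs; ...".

A->AC, B->ABC, C->D, D->BD

  step 0 ⇒ step 1: BCD ⇒ ABC·D·BD
    B ↦ ABC
    C ↦ D
    D ↦ BD
    A ↦ AC  (constrained at step 1)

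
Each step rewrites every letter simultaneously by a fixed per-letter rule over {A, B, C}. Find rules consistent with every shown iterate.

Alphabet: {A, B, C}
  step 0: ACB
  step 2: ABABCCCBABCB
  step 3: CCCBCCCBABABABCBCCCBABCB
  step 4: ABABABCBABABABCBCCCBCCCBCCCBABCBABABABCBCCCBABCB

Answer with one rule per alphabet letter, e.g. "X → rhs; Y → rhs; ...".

  step 3 ⇒ step 4: CCCBCCCBABABABCBCCCBABCB ⇒ AB·AB·AB·CB·AB·AB·AB·CB·CC·CB·CC·CB·CC·CB·AB·CB·AB·AB·AB·CB·CC·CB·AB·CB
    A ↦ CC
    B ↦ CB
    C ↦ AB

A->CC, B->CB, C->AB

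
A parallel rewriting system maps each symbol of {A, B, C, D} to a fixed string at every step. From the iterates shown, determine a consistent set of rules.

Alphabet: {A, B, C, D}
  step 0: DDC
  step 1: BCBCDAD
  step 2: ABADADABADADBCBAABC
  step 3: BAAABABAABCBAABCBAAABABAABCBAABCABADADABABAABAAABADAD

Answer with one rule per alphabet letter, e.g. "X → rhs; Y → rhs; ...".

A->BAA, B->ABA, C->DAD, D->BC

  step 2 ⇒ step 3: ABADADABADADBCBAABC ⇒ BAA·ABA·BAA·BC·BAA·BC·BAA·ABA·BAA·BC·BAA·BC·ABA·DAD·ABA·BAA·BAA·ABA·DAD
    A ↦ BAA
    B ↦ ABA
    C ↦ DAD
    D ↦ BC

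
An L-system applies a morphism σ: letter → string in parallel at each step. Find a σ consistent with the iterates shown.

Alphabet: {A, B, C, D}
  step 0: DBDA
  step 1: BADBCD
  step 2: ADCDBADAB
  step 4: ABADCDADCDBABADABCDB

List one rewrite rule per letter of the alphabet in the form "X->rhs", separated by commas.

A->CD, B->AD, C->A, D->B

  step 1 ⇒ step 2: BADBCD ⇒ AD·CD·B·AD·A·B
    A ↦ CD
    B ↦ AD
    C ↦ A
    D ↦ B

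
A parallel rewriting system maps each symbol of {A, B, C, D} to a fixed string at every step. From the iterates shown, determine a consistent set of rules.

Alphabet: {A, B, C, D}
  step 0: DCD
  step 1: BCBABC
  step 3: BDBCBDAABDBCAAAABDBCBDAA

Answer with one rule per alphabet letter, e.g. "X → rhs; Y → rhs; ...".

  step 0 ⇒ step 1: DCD ⇒ BC·BA·BC
    C ↦ BA
    D ↦ BC
    A ↦ AA  (constrained at step 1)
    B ↦ BD  (constrained at step 1)

A->AA, B->BD, C->BA, D->BC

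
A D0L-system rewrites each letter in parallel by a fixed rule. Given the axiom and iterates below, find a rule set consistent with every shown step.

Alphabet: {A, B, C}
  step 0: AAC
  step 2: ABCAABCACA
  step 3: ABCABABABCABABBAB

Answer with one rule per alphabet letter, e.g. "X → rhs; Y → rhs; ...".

  step 2 ⇒ step 3: ABCAABCACA ⇒ AB·CA·B·AB·AB·CA·B·AB·B·AB
    A ↦ AB
    B ↦ CA
    C ↦ B

A->AB, B->CA, C->B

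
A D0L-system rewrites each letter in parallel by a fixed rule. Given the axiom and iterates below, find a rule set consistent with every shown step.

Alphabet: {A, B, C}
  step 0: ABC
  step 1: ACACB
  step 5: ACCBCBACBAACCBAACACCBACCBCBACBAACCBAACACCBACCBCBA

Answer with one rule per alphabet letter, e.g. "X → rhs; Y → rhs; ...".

A->AC, B->A, C->CB

  step 0 ⇒ step 1: ABC ⇒ AC·A·CB
    A ↦ AC
    B ↦ A
    C ↦ CB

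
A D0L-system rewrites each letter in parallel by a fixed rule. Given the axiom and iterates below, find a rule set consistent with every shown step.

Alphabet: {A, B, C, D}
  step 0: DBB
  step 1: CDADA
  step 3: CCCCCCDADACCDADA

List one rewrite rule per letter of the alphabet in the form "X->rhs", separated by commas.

  step 0 ⇒ step 1: DBB ⇒ C·DA·DA
    B ↦ DA
    D ↦ C
    A ↦ BB  (constrained at step 1)
    C ↦ CC  (constrained at step 1)

A->BB, B->DA, C->CC, D->C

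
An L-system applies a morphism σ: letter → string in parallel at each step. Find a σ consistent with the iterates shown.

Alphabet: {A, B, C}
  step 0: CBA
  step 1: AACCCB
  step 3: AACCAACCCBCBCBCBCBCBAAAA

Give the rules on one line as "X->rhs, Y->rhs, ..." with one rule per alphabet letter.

  step 0 ⇒ step 1: CBA ⇒ AA·CC·CB
    A ↦ CB
    B ↦ CC
    C ↦ AA

A->CB, B->CC, C->AA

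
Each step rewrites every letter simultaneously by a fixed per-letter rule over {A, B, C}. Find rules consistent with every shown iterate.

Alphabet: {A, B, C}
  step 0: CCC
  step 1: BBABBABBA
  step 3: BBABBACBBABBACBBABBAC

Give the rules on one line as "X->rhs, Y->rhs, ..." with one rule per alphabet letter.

  step 0 ⇒ step 1: CCC ⇒ BBA·BBA·BBA
    C ↦ BBA
    A ↦ B  (constrained at step 1)
    B ↦ C  (constrained at step 1)

A->B, B->C, C->BBA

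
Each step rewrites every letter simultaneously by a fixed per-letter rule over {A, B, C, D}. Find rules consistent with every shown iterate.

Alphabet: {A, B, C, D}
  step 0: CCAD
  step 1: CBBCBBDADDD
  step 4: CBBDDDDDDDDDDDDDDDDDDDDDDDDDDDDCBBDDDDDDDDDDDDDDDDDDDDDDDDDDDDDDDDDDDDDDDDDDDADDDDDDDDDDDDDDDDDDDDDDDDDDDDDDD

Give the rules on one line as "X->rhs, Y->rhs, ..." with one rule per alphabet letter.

  step 0 ⇒ step 1: CCAD ⇒ CBB·CBB·DAD·DD
    A ↦ DAD
    C ↦ CBB
    D ↦ DD
    B ↦ DD  (constrained at step 1)

A->DAD, B->DD, C->CBB, D->DD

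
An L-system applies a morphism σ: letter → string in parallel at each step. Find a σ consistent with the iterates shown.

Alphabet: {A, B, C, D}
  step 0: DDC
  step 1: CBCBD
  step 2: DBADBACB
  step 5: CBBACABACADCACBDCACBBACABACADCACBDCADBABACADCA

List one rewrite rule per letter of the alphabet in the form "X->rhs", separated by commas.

A->CA, B->BA, C->D, D->CB

  step 1 ⇒ step 2: CBCBD ⇒ D·BA·D·BA·CB
    B ↦ BA
    C ↦ D
    D ↦ CB
    A ↦ CA  (constrained at step 2)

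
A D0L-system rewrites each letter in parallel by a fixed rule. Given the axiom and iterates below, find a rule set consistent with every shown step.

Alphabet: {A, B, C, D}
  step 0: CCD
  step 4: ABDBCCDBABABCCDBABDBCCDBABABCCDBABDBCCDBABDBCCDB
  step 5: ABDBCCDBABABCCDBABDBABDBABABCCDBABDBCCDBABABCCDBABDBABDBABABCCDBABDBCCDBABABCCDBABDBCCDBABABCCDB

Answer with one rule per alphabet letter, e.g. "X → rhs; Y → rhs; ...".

A->AB, B->DB, C->AB, D->CC

  step 4 ⇒ step 5: ABDBCCDBABABCCDBABDBCCDBABABCCDBABDBCCDBABDBCCDB ⇒ AB·DB·CC·DB·AB·AB·CC·DB·AB·DB·AB·DB·AB·AB·CC·DB·AB·DB·CC·DB·AB·AB·CC·DB·AB·DB·AB·DB·AB·AB·CC·DB·AB·DB·CC·DB·AB·AB·CC·DB·AB·DB·CC·DB·AB·AB·CC·DB
    A ↦ AB
    B ↦ DB
    C ↦ AB
    D ↦ CC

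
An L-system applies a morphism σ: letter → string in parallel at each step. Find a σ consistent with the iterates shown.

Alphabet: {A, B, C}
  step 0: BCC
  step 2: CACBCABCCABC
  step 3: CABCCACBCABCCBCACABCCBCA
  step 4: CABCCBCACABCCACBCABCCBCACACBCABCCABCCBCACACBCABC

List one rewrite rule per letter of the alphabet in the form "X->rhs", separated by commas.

A->BC, B->CB, C->CA

  step 3 ⇒ step 4: CABCCACBCABCCBCACABCCBCA ⇒ CA·BC·CB·CA·CA·BC·CA·CB·CA·BC·CB·CA·CA·CB·CA·BC·CA·BC·CB·CA·CA·CB·CA·BC
    A ↦ BC
    B ↦ CB
    C ↦ CA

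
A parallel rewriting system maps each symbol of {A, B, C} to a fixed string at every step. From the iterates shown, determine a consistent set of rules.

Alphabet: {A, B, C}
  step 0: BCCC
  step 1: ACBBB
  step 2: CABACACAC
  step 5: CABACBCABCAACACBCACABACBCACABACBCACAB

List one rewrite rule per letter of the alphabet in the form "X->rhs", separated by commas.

A->CA, B->AC, C->B

  step 1 ⇒ step 2: ACBBB ⇒ CA·B·AC·AC·AC
    A ↦ CA
    B ↦ AC
    C ↦ B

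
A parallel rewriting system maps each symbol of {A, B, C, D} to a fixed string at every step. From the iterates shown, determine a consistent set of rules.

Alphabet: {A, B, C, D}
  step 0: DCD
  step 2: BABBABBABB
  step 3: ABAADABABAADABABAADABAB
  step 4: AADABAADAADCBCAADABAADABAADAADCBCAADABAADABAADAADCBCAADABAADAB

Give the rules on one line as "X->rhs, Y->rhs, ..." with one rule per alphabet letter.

A->AAD, B->AB, C->B, D->CBC

  step 3 ⇒ step 4: ABAADABABAADABABAADABAB ⇒ AAD·AB·AAD·AAD·CBC·AAD·AB·AAD·AB·AAD·AAD·CBC·AAD·AB·AAD·AB·AAD·AAD·CBC·AAD·AB·AAD·AB
    A ↦ AAD
    B ↦ AB
    D ↦ CBC
    C ↦ B  (constrained at step 0)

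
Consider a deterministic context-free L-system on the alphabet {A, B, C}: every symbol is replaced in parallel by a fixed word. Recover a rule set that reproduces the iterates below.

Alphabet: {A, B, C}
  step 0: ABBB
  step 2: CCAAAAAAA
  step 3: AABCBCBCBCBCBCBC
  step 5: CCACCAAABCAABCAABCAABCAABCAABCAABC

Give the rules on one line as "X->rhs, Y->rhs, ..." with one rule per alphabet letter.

  step 2 ⇒ step 3: CCAAAAAAA ⇒ A·A·BC·BC·BC·BC·BC·BC·BC
    A ↦ BC
    C ↦ A
    B ↦ CC  (constrained at step 0)

A->BC, B->CC, C->A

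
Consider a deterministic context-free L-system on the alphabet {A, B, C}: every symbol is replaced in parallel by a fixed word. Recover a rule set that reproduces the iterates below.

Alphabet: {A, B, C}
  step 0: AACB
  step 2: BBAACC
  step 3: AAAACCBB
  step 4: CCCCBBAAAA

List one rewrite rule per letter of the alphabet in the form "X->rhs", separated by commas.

A->C, B->AA, C->B

  step 3 ⇒ step 4: AAAACCBB ⇒ C·C·C·C·B·B·AA·AA
    A ↦ C
    B ↦ AA
    C ↦ B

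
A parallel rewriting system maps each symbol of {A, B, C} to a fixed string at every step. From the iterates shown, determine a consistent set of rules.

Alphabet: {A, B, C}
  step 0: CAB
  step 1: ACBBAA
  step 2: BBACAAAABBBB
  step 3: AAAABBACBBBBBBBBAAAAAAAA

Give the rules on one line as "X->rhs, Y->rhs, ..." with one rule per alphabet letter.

A->BB, B->AA, C->AC

  step 2 ⇒ step 3: BBACAAAABBBB ⇒ AA·AA·BB·AC·BB·BB·BB·BB·AA·AA·AA·AA
    A ↦ BB
    B ↦ AA
    C ↦ AC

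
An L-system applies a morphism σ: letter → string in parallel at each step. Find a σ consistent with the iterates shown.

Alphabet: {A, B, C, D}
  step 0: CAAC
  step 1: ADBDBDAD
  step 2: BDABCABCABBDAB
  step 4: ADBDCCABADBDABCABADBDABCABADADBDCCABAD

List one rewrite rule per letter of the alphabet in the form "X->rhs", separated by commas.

  step 1 ⇒ step 2: ADBDBDAD ⇒ BD·AB·C·AB·C·AB·BD·AB
    A ↦ BD
    B ↦ C
    D ↦ AB
  step 0 ⇒ step 1: CAAC ⇒ AD·BD·BD·AD
    C ↦ AD

A->BD, B->C, C->AD, D->AB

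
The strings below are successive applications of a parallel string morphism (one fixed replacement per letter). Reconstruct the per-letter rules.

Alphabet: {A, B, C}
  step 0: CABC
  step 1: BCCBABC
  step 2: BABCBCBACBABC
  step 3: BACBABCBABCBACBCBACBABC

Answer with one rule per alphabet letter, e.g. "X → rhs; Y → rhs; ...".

A->C, B->BA, C->BC

  step 2 ⇒ step 3: BABCBCBACBABC ⇒ BA·C·BA·BC·BA·BC·BA·C·BC·BA·C·BA·BC
    A ↦ C
    B ↦ BA
    C ↦ BC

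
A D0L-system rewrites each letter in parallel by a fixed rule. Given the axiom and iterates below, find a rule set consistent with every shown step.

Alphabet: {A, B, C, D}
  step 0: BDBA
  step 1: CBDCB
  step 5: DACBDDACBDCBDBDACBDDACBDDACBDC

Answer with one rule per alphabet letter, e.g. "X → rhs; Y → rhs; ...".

A->B, B->C, C->DA, D->BD

  step 0 ⇒ step 1: BDBA ⇒ C·BD·C·B
    A ↦ B
    B ↦ C
    D ↦ BD
    C ↦ DA  (constrained at step 1)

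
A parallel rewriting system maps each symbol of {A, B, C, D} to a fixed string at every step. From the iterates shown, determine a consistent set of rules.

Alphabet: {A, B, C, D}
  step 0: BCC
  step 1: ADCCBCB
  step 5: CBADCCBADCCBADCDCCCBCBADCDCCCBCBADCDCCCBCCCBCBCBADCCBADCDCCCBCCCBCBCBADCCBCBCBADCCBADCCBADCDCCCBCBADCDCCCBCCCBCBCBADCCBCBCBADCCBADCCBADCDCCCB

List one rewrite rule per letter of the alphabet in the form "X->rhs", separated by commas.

A->D, B->ADC, C->CB, D->CC

  step 0 ⇒ step 1: BCC ⇒ ADC·CB·CB
    B ↦ ADC
    C ↦ CB
    A ↦ D  (constrained at step 1)
    D ↦ CC  (constrained at step 1)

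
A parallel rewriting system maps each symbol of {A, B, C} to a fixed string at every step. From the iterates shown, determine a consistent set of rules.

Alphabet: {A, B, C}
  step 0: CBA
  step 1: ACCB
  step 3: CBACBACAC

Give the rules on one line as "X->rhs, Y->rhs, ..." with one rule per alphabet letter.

  step 0 ⇒ step 1: CBA ⇒ AC·C·B
    A ↦ B
    B ↦ C
    C ↦ AC

A->B, B->C, C->AC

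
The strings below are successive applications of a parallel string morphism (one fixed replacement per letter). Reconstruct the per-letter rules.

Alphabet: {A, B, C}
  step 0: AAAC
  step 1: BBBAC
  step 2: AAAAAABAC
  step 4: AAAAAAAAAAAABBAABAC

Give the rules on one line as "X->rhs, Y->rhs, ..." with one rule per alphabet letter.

A->B, B->AA, C->AC

  step 1 ⇒ step 2: BBBAC ⇒ AA·AA·AA·B·AC
    A ↦ B
    B ↦ AA
    C ↦ AC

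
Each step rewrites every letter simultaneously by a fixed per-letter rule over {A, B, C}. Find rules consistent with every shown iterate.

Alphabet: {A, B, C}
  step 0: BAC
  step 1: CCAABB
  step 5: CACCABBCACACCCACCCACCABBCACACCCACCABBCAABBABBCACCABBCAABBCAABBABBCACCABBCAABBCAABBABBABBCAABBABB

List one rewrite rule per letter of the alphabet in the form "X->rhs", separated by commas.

  step 0 ⇒ step 1: BAC ⇒ C·CA·ABB
    A ↦ CA
    B ↦ C
    C ↦ ABB

A->CA, B->C, C->ABB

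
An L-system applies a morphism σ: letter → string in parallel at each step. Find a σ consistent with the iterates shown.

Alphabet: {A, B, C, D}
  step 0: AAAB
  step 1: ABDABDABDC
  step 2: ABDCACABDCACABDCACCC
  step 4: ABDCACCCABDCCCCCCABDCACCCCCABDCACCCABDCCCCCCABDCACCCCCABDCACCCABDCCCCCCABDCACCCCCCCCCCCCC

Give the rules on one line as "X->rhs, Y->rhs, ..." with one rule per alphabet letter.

A->ABD, B->C, C->CC, D->AC

  step 1 ⇒ step 2: ABDABDABDC ⇒ ABD·C·AC·ABD·C·AC·ABD·C·AC·CC
    A ↦ ABD
    B ↦ C
    C ↦ CC
    D ↦ AC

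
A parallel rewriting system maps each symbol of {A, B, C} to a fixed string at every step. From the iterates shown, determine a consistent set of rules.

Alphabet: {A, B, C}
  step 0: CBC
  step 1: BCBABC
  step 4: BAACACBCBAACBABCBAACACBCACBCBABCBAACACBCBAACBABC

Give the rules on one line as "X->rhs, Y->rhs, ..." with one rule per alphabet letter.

  step 0 ⇒ step 1: CBC ⇒ BC·BA·BC
    B ↦ BA
    C ↦ BC
    A ↦ AC  (constrained at step 1)

A->AC, B->BA, C->BC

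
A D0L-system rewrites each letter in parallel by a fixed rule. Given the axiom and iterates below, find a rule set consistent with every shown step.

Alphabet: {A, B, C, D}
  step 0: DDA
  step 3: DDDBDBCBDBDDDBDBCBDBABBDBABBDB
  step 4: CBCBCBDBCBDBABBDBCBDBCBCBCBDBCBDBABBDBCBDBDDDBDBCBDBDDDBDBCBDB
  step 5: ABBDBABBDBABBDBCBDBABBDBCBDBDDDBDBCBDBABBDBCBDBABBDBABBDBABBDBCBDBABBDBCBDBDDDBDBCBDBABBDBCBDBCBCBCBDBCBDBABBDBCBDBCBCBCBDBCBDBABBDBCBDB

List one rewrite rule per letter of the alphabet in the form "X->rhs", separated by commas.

A->DD, B->DB, C->ABB, D->CB

  step 4 ⇒ step 5: CBCBCBDBCBDBABBDBCBDBCBCBCBDBCBDBABBDBCBDBDDDBDBCBDBDDDBDBCBDB ⇒ ABB·DB·ABB·DB·ABB·DB·CB·DB·ABB·DB·CB·DB·DD·DB·DB·CB·DB·ABB·DB·CB·DB·ABB·DB·ABB·DB·ABB·DB·CB·DB·ABB·DB·CB·DB·DD·DB·DB·CB·DB·ABB·DB·CB·DB·CB·CB·CB·DB·CB·DB·ABB·DB·CB·DB·CB·CB·CB·DB·CB·DB·ABB·DB·CB·DB
    A ↦ DD
    B ↦ DB
    C ↦ ABB
    D ↦ CB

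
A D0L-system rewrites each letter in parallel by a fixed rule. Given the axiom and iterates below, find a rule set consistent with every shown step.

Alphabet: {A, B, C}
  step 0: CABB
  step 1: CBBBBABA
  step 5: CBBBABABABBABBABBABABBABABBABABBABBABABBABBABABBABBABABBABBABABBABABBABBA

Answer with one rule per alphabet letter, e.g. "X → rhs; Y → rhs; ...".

  step 0 ⇒ step 1: CABB ⇒ CBB·B·BA·BA
    A ↦ B
    B ↦ BA
    C ↦ CBB

A->B, B->BA, C->CBB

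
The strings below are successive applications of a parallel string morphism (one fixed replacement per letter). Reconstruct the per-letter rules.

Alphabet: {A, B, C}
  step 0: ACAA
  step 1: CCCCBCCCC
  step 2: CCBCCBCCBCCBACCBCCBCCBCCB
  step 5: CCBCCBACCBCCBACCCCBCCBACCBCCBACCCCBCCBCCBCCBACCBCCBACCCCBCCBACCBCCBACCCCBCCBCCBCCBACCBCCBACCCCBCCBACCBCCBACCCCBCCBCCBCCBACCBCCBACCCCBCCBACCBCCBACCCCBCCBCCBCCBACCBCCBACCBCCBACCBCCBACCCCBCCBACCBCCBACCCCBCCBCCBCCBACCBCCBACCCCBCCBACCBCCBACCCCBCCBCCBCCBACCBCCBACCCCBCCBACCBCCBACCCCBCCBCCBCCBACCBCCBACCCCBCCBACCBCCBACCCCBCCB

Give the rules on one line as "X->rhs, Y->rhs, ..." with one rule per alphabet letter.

  step 1 ⇒ step 2: CCCCBCCCC ⇒ CCB·CCB·CCB·CCB·A·CCB·CCB·CCB·CCB
    B ↦ A
    C ↦ CCB
  step 0 ⇒ step 1: ACAA ⇒ CC·CCB·CC·CC
    A ↦ CC

A->CC, B->A, C->CCB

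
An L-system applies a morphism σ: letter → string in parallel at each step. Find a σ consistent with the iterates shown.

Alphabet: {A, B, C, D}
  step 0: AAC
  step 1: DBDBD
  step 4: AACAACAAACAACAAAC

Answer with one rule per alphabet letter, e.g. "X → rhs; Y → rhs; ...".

  step 0 ⇒ step 1: AAC ⇒ DB·DB·D
    A ↦ DB
    C ↦ D
    B ↦ AC  (constrained at step 1)
    D ↦ A  (constrained at step 1)

A->DB, B->AC, C->D, D->A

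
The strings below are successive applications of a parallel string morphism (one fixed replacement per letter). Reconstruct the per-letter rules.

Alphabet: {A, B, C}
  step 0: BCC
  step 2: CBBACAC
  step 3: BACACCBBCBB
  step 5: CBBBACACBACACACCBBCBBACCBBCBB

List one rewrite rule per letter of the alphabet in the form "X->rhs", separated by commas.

  step 2 ⇒ step 3: CBBACAC ⇒ B·AC·AC·CB·B·CB·B
    A ↦ CB
    B ↦ AC
    C ↦ B

A->CB, B->AC, C->B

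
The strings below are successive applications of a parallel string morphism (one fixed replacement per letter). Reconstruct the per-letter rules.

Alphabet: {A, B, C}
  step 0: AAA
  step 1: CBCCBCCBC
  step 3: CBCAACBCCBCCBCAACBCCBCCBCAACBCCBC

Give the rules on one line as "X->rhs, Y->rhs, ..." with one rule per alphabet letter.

  step 0 ⇒ step 1: AAA ⇒ CBC·CBC·CBC
    A ↦ CBC
    B ↦ CCA  (constrained at step 1)
    C ↦ A  (constrained at step 1)

A->CBC, B->CCA, C->A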